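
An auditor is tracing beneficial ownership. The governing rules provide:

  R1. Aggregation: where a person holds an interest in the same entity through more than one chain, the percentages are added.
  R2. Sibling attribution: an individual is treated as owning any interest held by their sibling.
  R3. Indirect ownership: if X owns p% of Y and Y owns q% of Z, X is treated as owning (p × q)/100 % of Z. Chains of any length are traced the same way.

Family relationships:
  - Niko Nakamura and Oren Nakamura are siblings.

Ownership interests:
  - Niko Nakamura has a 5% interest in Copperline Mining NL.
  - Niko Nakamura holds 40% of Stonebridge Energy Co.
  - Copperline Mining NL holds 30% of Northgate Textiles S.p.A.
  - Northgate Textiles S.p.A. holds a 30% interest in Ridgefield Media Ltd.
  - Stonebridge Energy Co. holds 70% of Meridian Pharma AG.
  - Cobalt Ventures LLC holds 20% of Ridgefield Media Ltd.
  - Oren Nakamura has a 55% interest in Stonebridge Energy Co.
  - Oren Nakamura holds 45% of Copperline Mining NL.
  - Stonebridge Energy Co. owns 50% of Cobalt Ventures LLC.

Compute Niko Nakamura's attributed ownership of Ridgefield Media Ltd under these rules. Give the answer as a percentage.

By sibling attribution (R2), Niko Nakamura is treated as also owning Oren Nakamura's interest in Stonebridge Energy Co, giving 40% + 55% = 95%.
By sibling attribution (R2), Niko Nakamura is treated as also owning Oren Nakamura's interest in Copperline Mining NL, giving 5% + 45% = 50%.
Chain via Stonebridge Energy Co. → Cobalt Ventures LLC (R3): 95% × 50% × 20% = 9.5% of Ridgefield Media Ltd.
Chain via Copperline Mining NL → Northgate Textiles S.p.A. (R3): 50% × 30% × 30% = 4.5% of Ridgefield Media Ltd.
Aggregating (R1): 9.5% + 4.5% = 14%.

14%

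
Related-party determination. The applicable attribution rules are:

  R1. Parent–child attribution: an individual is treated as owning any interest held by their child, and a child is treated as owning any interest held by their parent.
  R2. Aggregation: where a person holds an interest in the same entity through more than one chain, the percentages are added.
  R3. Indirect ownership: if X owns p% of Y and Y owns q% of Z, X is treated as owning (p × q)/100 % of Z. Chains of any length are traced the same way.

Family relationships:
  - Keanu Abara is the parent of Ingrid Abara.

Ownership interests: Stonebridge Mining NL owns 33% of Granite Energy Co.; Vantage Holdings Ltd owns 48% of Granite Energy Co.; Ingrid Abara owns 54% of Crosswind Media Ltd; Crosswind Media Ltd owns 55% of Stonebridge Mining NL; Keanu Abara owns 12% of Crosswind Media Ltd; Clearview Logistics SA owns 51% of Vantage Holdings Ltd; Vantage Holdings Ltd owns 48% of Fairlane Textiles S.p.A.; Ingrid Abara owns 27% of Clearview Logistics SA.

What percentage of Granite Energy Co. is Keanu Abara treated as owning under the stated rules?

By parent–child attribution (R1), Keanu Abara is treated as also owning Ingrid Abara's interest in Crosswind Media Ltd, giving 12% + 54% = 66%.
By parent–child attribution (R1), Keanu Abara is treated as owning Ingrid Abara's 27% interest in Clearview Logistics SA.
Chain via Crosswind Media Ltd → Stonebridge Mining NL (R3): 66% × 55% × 33% = 11.979% of Granite Energy Co.
Chain via Clearview Logistics SA → Vantage Holdings Ltd (R3): 27% × 51% × 48% = 6.6096% of Granite Energy Co.
Aggregating (R2): 11.979% + 6.6096% = 18.5886%.

18.5886%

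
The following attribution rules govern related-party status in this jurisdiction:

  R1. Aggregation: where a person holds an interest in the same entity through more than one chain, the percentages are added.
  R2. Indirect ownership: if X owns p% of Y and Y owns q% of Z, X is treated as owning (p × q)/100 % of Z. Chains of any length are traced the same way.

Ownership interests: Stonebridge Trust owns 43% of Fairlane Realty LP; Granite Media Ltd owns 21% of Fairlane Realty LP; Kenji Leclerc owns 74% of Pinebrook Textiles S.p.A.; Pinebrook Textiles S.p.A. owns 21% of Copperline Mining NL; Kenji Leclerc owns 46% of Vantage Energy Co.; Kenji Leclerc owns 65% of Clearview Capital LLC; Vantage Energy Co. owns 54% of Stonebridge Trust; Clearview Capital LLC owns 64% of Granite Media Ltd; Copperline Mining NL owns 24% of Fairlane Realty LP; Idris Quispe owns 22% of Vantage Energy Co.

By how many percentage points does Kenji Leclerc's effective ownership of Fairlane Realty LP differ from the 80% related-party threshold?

56.8532

Chain via Clearview Capital LLC → Granite Media Ltd (R2): 65% × 64% × 21% = 8.736% of Fairlane Realty LP.
Chain via Pinebrook Textiles S.p.A. → Copperline Mining NL (R2): 74% × 21% × 24% = 3.7296% of Fairlane Realty LP.
Chain via Vantage Energy Co. → Stonebridge Trust (R2): 46% × 54% × 43% = 10.6812% of Fairlane Realty LP.
Aggregating (R1): 8.736% + 3.7296% + 10.6812% = 23.1468%.
23.1468% falls short of the 80% threshold by 56.8532 percentage points.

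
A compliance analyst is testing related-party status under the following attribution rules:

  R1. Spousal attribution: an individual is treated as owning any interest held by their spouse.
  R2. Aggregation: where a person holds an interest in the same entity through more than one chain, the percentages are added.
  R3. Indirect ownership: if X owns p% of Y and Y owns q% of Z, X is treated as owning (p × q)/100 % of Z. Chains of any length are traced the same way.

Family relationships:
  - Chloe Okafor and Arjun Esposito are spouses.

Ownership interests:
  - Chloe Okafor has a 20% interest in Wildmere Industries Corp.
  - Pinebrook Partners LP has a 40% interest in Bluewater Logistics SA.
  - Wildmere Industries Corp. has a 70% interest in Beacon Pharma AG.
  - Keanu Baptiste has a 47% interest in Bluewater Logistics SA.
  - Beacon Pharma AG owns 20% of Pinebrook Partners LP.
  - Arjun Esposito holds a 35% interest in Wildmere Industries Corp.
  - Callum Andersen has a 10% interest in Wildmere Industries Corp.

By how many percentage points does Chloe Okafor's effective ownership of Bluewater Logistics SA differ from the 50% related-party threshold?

By spousal attribution (R1), Chloe Okafor is treated as also owning Arjun Esposito's interest in Wildmere Industries Corp, giving 20% + 35% = 55%.
Chain via Wildmere Industries Corp. → Beacon Pharma AG → Pinebrook Partners LP (R3): 55% × 70% × 20% × 40% = 3.08% of Bluewater Logistics SA.
3.08% falls short of the 50% threshold by 46.92 percentage points.

46.92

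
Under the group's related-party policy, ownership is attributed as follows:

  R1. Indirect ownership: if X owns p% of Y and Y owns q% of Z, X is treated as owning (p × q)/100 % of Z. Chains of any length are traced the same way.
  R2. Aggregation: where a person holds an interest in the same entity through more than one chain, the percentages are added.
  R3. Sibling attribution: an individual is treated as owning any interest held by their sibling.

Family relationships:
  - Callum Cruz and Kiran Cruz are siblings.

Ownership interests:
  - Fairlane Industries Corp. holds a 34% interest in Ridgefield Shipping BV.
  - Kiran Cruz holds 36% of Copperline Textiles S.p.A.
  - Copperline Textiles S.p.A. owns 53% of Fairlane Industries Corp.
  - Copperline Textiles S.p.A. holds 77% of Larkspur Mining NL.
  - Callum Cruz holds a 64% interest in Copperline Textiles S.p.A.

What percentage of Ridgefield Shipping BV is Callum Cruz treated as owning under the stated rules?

18.02%

By sibling attribution (R3), Callum Cruz is treated as also owning Kiran Cruz's interest in Copperline Textiles S.p.A, giving 64% + 36% = 100%.
Chain via Copperline Textiles S.p.A. → Fairlane Industries Corp. (R1): 100% × 53% × 34% = 18.02% of Ridgefield Shipping BV.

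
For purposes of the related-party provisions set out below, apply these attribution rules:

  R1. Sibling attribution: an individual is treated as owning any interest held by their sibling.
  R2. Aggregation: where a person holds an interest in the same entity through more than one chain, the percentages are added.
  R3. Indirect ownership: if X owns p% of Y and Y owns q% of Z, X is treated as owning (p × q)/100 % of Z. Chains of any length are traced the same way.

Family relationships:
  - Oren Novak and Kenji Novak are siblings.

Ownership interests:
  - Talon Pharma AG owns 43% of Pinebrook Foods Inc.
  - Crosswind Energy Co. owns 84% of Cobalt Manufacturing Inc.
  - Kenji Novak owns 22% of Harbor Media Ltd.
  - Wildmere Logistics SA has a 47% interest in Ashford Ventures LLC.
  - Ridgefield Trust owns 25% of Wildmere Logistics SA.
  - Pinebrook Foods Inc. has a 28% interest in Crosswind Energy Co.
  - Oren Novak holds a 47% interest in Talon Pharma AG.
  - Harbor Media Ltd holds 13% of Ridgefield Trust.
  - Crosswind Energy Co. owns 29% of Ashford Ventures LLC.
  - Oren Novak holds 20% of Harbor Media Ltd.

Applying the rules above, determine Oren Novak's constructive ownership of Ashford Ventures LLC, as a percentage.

By sibling attribution (R1), Oren Novak is treated as also owning Kenji Novak's interest in Harbor Media Ltd, giving 20% + 22% = 42%.
Chain via Talon Pharma AG → Pinebrook Foods Inc. → Crosswind Energy Co. (R3): 47% × 43% × 28% × 29% = 1.641052% of Ashford Ventures LLC.
Chain via Harbor Media Ltd → Ridgefield Trust → Wildmere Logistics SA (R3): 42% × 13% × 25% × 47% = 0.64155% of Ashford Ventures LLC.
Aggregating (R2): 1.641052% + 0.64155% = 2.282602%.

2.282602%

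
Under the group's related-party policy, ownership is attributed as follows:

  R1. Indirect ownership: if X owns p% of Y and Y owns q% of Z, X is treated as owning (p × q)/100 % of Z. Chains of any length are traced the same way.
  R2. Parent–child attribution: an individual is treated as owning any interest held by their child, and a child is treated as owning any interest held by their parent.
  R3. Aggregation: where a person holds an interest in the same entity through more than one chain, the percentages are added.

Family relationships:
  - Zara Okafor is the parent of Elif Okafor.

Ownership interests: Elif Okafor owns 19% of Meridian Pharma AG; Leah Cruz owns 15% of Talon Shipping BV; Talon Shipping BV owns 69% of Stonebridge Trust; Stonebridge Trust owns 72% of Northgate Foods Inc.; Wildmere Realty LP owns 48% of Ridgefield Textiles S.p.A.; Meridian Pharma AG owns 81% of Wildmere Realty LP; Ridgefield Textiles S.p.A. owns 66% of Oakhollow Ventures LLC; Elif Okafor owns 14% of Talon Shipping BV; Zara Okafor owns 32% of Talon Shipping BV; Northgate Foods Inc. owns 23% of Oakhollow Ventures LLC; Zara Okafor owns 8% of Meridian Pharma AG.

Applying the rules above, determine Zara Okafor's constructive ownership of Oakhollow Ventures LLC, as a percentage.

12.18456%

By parent–child attribution (R2), Zara Okafor is treated as also owning Elif Okafor's interest in Meridian Pharma AG, giving 8% + 19% = 27%.
By parent–child attribution (R2), Zara Okafor is treated as also owning Elif Okafor's interest in Talon Shipping BV, giving 32% + 14% = 46%.
Chain via Meridian Pharma AG → Wildmere Realty LP → Ridgefield Textiles S.p.A. (R1): 27% × 81% × 48% × 66% = 6.928416% of Oakhollow Ventures LLC.
Chain via Talon Shipping BV → Stonebridge Trust → Northgate Foods Inc. (R1): 46% × 69% × 72% × 23% = 5.256144% of Oakhollow Ventures LLC.
Aggregating (R3): 6.928416% + 5.256144% = 12.18456%.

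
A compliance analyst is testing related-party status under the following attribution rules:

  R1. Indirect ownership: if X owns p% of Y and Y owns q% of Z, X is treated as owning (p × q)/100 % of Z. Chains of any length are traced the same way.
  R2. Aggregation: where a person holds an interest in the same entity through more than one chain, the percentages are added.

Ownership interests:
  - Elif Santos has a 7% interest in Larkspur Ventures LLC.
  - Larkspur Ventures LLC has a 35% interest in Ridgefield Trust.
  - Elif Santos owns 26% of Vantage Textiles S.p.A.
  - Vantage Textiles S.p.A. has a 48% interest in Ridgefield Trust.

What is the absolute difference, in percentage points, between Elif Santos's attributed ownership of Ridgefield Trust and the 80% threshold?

65.07

Chain via Larkspur Ventures LLC (R1): 7% × 35% = 2.45% of Ridgefield Trust.
Chain via Vantage Textiles S.p.A. (R1): 26% × 48% = 12.48% of Ridgefield Trust.
Aggregating (R2): 2.45% + 12.48% = 14.93%.
14.93% falls short of the 80% threshold by 65.07 percentage points.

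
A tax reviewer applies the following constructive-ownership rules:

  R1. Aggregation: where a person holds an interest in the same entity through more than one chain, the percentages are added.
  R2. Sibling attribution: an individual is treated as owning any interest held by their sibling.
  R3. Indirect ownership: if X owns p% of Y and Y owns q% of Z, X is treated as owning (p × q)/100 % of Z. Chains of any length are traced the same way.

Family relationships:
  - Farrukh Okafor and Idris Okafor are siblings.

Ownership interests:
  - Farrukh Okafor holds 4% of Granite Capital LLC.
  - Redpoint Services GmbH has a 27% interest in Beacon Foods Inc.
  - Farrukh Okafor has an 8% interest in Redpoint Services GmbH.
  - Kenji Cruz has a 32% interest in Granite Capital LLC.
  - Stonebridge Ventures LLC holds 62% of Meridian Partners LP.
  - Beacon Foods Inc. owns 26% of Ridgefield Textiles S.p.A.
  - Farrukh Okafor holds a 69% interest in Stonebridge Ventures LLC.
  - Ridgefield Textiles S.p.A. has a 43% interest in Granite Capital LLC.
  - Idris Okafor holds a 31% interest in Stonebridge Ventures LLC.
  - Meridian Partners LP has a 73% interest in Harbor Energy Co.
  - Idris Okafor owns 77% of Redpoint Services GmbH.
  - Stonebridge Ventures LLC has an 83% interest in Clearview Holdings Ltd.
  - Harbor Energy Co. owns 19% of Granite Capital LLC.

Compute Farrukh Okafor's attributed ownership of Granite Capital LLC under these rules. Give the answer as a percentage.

15.16521%

By sibling attribution (R2), Farrukh Okafor is treated as also owning Idris Okafor's interest in Stonebridge Ventures LLC, giving 69% + 31% = 100%.
By sibling attribution (R2), Farrukh Okafor is treated as also owning Idris Okafor's interest in Redpoint Services GmbH, giving 8% + 77% = 85%.
Chain via Stonebridge Ventures LLC → Meridian Partners LP → Harbor Energy Co. (R3): 100% × 62% × 73% × 19% = 8.5994% of Granite Capital LLC.
Chain via Redpoint Services GmbH → Beacon Foods Inc. → Ridgefield Textiles S.p.A. (R3): 85% × 27% × 26% × 43% = 2.56581% of Granite Capital LLC.
Direct interest in Granite Capital LLC: 4%.
Aggregating (R1): 8.5994% + 2.56581% + 4% = 15.16521%.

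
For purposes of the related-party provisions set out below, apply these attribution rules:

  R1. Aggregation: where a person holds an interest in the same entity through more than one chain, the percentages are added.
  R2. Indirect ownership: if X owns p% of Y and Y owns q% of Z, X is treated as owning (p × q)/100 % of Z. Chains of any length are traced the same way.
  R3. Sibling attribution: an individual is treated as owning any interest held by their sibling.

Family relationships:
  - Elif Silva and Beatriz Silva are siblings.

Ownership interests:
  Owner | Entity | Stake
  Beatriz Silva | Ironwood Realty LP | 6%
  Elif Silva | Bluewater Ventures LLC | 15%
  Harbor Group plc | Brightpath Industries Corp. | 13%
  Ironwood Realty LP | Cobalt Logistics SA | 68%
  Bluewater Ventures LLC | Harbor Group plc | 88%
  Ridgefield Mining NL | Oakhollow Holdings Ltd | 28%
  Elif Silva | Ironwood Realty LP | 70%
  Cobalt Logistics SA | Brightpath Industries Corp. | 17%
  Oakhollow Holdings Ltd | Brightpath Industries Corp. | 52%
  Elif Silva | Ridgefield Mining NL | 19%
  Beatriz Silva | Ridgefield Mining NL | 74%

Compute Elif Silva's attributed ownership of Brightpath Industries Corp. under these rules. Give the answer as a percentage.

24.0424%

By sibling attribution (R3), Elif Silva is treated as also owning Beatriz Silva's interest in Ridgefield Mining NL, giving 19% + 74% = 93%.
By sibling attribution (R3), Elif Silva is treated as also owning Beatriz Silva's interest in Ironwood Realty LP, giving 70% + 6% = 76%.
Chain via Ridgefield Mining NL → Oakhollow Holdings Ltd (R2): 93% × 28% × 52% = 13.5408% of Brightpath Industries Corp.
Chain via Ironwood Realty LP → Cobalt Logistics SA (R2): 76% × 68% × 17% = 8.7856% of Brightpath Industries Corp.
Chain via Bluewater Ventures LLC → Harbor Group plc (R2): 15% × 88% × 13% = 1.716% of Brightpath Industries Corp.
Aggregating (R1): 13.5408% + 8.7856% + 1.716% = 24.0424%.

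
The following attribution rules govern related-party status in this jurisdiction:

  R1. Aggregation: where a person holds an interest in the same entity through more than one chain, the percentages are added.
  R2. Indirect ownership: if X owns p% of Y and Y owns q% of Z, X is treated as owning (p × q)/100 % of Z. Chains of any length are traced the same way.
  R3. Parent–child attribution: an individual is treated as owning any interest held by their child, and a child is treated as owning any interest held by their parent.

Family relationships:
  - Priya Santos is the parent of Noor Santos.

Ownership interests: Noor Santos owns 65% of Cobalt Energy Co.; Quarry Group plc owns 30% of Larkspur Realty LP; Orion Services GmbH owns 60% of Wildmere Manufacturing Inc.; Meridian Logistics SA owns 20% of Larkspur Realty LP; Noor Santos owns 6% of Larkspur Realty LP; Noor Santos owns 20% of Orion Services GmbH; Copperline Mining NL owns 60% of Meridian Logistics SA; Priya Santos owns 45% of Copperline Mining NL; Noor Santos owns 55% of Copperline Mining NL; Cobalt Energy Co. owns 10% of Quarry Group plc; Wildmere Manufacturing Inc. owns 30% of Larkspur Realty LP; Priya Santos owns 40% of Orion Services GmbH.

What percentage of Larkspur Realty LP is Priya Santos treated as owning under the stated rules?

By parent–child attribution (R3), Priya Santos is treated as also owning Noor Santos's interest in Copperline Mining NL, giving 45% + 55% = 100%.
By parent–child attribution (R3), Priya Santos is treated as also owning Noor Santos's interest in Orion Services GmbH, giving 40% + 20% = 60%.
By parent–child attribution (R3), Priya Santos is treated as owning Noor Santos's 65% interest in Cobalt Energy Co.
By parent–child attribution (R3), Priya Santos is treated as owning Noor Santos's 6% interest in Larkspur Realty LP.
Chain via Copperline Mining NL → Meridian Logistics SA (R2): 100% × 60% × 20% = 12% of Larkspur Realty LP.
Chain via Orion Services GmbH → Wildmere Manufacturing Inc. (R2): 60% × 60% × 30% = 10.8% of Larkspur Realty LP.
Chain via Cobalt Energy Co. → Quarry Group plc (R2): 65% × 10% × 30% = 1.95% of Larkspur Realty LP.
Direct interest in Larkspur Realty LP: 6%.
Aggregating (R1): 12% + 10.8% + 1.95% + 6% = 30.75%.

30.75%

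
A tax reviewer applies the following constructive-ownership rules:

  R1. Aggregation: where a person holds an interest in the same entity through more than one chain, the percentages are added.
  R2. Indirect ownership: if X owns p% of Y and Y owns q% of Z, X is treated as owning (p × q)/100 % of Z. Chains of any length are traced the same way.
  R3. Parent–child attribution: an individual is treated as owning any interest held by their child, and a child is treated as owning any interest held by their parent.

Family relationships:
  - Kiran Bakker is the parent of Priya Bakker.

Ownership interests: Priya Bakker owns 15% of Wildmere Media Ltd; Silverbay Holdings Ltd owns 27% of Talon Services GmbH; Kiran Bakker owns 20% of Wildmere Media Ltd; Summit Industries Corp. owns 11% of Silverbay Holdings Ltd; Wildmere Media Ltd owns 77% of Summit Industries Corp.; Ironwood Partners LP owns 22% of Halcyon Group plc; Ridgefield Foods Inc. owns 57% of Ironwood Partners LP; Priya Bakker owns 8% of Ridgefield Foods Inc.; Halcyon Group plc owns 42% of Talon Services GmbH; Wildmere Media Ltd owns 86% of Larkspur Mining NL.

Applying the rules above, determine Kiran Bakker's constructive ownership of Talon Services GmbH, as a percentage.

By parent–child attribution (R3), Kiran Bakker is treated as also owning Priya Bakker's interest in Wildmere Media Ltd, giving 20% + 15% = 35%.
By parent–child attribution (R3), Kiran Bakker is treated as owning Priya Bakker's 8% interest in Ridgefield Foods Inc.
Chain via Wildmere Media Ltd → Summit Industries Corp. → Silverbay Holdings Ltd (R2): 35% × 77% × 11% × 27% = 0.800415% of Talon Services GmbH.
Chain via Ridgefield Foods Inc. → Ironwood Partners LP → Halcyon Group plc (R2): 8% × 57% × 22% × 42% = 0.421344% of Talon Services GmbH.
Aggregating (R1): 0.800415% + 0.421344% = 1.221759%.

1.221759%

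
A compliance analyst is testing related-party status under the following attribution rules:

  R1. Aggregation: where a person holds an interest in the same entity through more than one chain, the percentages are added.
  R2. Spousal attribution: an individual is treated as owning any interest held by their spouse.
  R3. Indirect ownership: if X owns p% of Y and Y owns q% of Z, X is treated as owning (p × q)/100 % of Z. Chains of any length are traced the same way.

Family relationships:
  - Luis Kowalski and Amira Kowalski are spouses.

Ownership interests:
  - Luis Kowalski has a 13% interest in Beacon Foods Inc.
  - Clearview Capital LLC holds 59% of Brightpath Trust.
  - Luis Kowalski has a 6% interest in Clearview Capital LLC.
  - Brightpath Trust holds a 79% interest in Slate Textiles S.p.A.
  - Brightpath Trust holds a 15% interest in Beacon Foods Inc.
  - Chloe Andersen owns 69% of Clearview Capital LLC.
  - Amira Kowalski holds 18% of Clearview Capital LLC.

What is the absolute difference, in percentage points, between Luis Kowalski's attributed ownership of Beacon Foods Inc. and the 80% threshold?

By spousal attribution (R2), Luis Kowalski is treated as also owning Amira Kowalski's interest in Clearview Capital LLC, giving 6% + 18% = 24%.
Chain via Clearview Capital LLC → Brightpath Trust (R3): 24% × 59% × 15% = 2.124% of Beacon Foods Inc.
Direct interest in Beacon Foods Inc: 13%.
Aggregating (R1): 2.124% + 13% = 15.124%.
15.124% falls short of the 80% threshold by 64.876 percentage points.

64.876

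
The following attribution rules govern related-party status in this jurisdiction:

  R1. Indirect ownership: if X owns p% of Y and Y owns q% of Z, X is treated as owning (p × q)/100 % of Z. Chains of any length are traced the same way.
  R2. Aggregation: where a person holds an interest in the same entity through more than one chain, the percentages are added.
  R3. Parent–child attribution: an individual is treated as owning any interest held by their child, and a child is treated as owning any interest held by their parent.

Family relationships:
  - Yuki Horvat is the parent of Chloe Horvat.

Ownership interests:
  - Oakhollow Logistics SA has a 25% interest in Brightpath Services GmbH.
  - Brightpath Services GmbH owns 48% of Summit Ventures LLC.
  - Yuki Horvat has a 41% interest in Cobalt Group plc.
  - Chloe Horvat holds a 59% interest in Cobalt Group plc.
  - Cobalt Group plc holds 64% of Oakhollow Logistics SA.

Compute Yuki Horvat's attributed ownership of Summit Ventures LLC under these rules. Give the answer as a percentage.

By parent–child attribution (R3), Yuki Horvat is treated as also owning Chloe Horvat's interest in Cobalt Group plc, giving 41% + 59% = 100%.
Chain via Cobalt Group plc → Oakhollow Logistics SA → Brightpath Services GmbH (R1): 100% × 64% × 25% × 48% = 7.68% of Summit Ventures LLC.

7.68%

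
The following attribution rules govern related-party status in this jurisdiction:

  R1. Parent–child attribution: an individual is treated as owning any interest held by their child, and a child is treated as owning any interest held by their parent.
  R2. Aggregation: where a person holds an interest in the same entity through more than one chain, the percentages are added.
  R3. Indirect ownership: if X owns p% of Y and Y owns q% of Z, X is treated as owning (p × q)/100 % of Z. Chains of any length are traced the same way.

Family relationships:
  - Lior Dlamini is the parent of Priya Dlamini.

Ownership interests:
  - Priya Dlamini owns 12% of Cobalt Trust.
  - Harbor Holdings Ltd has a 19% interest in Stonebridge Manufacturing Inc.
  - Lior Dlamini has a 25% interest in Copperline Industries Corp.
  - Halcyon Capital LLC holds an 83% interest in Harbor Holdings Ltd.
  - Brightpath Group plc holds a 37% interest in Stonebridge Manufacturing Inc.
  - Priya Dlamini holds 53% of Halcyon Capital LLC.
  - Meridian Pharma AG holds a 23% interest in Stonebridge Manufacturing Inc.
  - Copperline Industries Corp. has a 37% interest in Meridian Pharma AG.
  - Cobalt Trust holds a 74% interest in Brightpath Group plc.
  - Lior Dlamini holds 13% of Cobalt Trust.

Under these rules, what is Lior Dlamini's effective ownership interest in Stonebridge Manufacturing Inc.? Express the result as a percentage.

17.3306%

By parent–child attribution (R1), Lior Dlamini is treated as also owning Priya Dlamini's interest in Cobalt Trust, giving 13% + 12% = 25%.
By parent–child attribution (R1), Lior Dlamini is treated as owning Priya Dlamini's 53% interest in Halcyon Capital LLC.
Chain via Copperline Industries Corp. → Meridian Pharma AG (R3): 25% × 37% × 23% = 2.1275% of Stonebridge Manufacturing Inc.
Chain via Cobalt Trust → Brightpath Group plc (R3): 25% × 74% × 37% = 6.845% of Stonebridge Manufacturing Inc.
Chain via Halcyon Capital LLC → Harbor Holdings Ltd (R3): 53% × 83% × 19% = 8.3581% of Stonebridge Manufacturing Inc.
Aggregating (R2): 2.1275% + 6.845% + 8.3581% = 17.3306%.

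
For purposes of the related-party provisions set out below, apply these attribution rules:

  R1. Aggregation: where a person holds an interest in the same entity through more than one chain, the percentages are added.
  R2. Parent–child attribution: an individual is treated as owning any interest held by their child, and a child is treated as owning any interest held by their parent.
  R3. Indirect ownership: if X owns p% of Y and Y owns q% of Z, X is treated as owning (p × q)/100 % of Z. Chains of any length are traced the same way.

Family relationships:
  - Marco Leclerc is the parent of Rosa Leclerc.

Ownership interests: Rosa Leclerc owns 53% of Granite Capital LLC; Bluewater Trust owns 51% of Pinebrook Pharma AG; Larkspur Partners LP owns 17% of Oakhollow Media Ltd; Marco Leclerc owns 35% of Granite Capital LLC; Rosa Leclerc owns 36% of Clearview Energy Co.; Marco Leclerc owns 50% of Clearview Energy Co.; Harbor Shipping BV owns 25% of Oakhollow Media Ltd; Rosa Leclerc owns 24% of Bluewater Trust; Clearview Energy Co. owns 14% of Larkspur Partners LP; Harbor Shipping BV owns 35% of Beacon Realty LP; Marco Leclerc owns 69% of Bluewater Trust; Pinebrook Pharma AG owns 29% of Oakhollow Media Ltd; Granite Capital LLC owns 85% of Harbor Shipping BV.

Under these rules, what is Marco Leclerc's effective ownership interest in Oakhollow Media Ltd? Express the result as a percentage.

By parent–child attribution (R2), Marco Leclerc is treated as also owning Rosa Leclerc's interest in Clearview Energy Co, giving 50% + 36% = 86%.
By parent–child attribution (R2), Marco Leclerc is treated as also owning Rosa Leclerc's interest in Bluewater Trust, giving 69% + 24% = 93%.
By parent–child attribution (R2), Marco Leclerc is treated as also owning Rosa Leclerc's interest in Granite Capital LLC, giving 35% + 53% = 88%.
Chain via Clearview Energy Co. → Larkspur Partners LP (R3): 86% × 14% × 17% = 2.0468% of Oakhollow Media Ltd.
Chain via Bluewater Trust → Pinebrook Pharma AG (R3): 93% × 51% × 29% = 13.7547% of Oakhollow Media Ltd.
Chain via Granite Capital LLC → Harbor Shipping BV (R3): 88% × 85% × 25% = 18.7% of Oakhollow Media Ltd.
Aggregating (R1): 2.0468% + 13.7547% + 18.7% = 34.5015%.

34.5015%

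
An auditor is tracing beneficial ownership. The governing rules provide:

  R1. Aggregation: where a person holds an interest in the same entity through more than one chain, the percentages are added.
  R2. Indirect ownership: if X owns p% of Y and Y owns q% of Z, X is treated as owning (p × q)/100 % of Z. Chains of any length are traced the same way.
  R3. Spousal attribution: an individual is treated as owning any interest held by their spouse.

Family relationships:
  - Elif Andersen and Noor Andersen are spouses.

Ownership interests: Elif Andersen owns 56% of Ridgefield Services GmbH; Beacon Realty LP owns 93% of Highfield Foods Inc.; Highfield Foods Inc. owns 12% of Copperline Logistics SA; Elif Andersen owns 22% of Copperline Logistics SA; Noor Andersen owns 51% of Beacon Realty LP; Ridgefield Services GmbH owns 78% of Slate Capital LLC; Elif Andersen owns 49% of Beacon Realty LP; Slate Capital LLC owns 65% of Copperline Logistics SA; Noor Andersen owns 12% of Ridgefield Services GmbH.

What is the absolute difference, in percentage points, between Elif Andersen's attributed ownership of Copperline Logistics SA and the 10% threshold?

57.636

By spousal attribution (R3), Elif Andersen is treated as also owning Noor Andersen's interest in Beacon Realty LP, giving 49% + 51% = 100%.
By spousal attribution (R3), Elif Andersen is treated as also owning Noor Andersen's interest in Ridgefield Services GmbH, giving 56% + 12% = 68%.
Chain via Beacon Realty LP → Highfield Foods Inc. (R2): 100% × 93% × 12% = 11.16% of Copperline Logistics SA.
Chain via Ridgefield Services GmbH → Slate Capital LLC (R2): 68% × 78% × 65% = 34.476% of Copperline Logistics SA.
Direct interest in Copperline Logistics SA: 22%.
Aggregating (R1): 11.16% + 34.476% + 22% = 67.636%.
67.636% exceeds the 10% threshold by 57.636 percentage points.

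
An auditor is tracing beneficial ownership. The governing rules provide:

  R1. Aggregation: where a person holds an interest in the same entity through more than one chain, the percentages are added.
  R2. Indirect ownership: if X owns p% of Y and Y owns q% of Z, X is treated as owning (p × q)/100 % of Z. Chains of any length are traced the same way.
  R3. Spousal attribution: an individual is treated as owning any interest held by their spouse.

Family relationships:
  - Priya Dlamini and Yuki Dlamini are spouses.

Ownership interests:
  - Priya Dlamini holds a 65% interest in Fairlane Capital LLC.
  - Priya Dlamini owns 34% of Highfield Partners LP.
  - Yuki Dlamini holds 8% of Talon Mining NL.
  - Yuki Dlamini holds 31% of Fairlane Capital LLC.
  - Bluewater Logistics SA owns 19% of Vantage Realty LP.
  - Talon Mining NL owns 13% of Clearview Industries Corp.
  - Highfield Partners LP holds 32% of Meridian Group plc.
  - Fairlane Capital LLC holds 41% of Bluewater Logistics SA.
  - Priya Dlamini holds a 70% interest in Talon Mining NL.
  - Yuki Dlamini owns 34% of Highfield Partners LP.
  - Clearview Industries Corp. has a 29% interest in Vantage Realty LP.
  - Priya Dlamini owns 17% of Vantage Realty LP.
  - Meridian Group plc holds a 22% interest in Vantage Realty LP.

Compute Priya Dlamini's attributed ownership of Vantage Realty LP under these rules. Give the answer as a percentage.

32.2062%

By spousal attribution (R3), Priya Dlamini is treated as also owning Yuki Dlamini's interest in Highfield Partners LP, giving 34% + 34% = 68%.
By spousal attribution (R3), Priya Dlamini is treated as also owning Yuki Dlamini's interest in Fairlane Capital LLC, giving 65% + 31% = 96%.
By spousal attribution (R3), Priya Dlamini is treated as also owning Yuki Dlamini's interest in Talon Mining NL, giving 70% + 8% = 78%.
Chain via Highfield Partners LP → Meridian Group plc (R2): 68% × 32% × 22% = 4.7872% of Vantage Realty LP.
Chain via Fairlane Capital LLC → Bluewater Logistics SA (R2): 96% × 41% × 19% = 7.4784% of Vantage Realty LP.
Chain via Talon Mining NL → Clearview Industries Corp. (R2): 78% × 13% × 29% = 2.9406% of Vantage Realty LP.
Direct interest in Vantage Realty LP: 17%.
Aggregating (R1): 4.7872% + 7.4784% + 2.9406% + 17% = 32.2062%.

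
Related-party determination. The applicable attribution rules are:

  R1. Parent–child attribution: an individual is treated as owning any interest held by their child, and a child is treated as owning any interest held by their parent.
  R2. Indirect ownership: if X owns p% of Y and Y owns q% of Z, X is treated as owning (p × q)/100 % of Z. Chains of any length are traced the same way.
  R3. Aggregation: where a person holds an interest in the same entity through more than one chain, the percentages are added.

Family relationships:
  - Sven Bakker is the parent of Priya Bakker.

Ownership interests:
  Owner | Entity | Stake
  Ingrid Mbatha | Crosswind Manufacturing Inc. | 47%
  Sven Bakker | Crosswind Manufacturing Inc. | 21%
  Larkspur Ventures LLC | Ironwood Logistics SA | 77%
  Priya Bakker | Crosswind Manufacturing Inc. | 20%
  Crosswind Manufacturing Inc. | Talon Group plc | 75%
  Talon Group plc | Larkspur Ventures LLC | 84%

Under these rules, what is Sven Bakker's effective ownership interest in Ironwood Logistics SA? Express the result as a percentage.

By parent–child attribution (R1), Sven Bakker is treated as also owning Priya Bakker's interest in Crosswind Manufacturing Inc, giving 21% + 20% = 41%.
Chain via Crosswind Manufacturing Inc. → Talon Group plc → Larkspur Ventures LLC (R2): 41% × 75% × 84% × 77% = 19.8891% of Ironwood Logistics SA.

19.8891%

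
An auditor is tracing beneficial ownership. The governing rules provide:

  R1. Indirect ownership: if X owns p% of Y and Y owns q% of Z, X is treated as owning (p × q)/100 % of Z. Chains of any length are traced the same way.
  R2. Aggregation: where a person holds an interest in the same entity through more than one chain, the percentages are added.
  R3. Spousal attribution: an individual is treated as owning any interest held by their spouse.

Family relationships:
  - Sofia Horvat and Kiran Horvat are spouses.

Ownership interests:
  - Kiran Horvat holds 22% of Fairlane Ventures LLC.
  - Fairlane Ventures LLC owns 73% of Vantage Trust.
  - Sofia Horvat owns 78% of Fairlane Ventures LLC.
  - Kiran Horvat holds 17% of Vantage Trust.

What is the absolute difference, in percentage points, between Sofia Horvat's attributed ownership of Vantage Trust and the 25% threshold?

By spousal attribution (R3), Sofia Horvat is treated as also owning Kiran Horvat's interest in Fairlane Ventures LLC, giving 78% + 22% = 100%.
By spousal attribution (R3), Sofia Horvat is treated as owning Kiran Horvat's 17% interest in Vantage Trust.
Chain via Fairlane Ventures LLC (R1): 100% × 73% = 73% of Vantage Trust.
Direct interest in Vantage Trust: 17%.
Aggregating (R2): 73% + 17% = 90%.
90% exceeds the 25% threshold by 65 percentage points.

65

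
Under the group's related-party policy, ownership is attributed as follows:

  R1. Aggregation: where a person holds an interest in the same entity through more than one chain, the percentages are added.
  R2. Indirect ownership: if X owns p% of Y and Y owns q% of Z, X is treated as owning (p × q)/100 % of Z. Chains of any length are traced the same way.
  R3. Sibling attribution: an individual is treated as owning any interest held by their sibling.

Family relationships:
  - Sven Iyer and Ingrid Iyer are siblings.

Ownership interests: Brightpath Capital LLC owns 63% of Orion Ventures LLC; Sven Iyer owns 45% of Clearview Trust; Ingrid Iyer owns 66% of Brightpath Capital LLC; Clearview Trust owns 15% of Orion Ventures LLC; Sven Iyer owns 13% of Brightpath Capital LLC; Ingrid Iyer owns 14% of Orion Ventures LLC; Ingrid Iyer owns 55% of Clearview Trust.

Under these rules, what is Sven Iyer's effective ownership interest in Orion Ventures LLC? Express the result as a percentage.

78.77%

By sibling attribution (R3), Sven Iyer is treated as also owning Ingrid Iyer's interest in Clearview Trust, giving 45% + 55% = 100%.
By sibling attribution (R3), Sven Iyer is treated as also owning Ingrid Iyer's interest in Brightpath Capital LLC, giving 13% + 66% = 79%.
By sibling attribution (R3), Sven Iyer is treated as owning Ingrid Iyer's 14% interest in Orion Ventures LLC.
Chain via Clearview Trust (R2): 100% × 15% = 15% of Orion Ventures LLC.
Chain via Brightpath Capital LLC (R2): 79% × 63% = 49.77% of Orion Ventures LLC.
Direct interest in Orion Ventures LLC: 14%.
Aggregating (R1): 15% + 49.77% + 14% = 78.77%.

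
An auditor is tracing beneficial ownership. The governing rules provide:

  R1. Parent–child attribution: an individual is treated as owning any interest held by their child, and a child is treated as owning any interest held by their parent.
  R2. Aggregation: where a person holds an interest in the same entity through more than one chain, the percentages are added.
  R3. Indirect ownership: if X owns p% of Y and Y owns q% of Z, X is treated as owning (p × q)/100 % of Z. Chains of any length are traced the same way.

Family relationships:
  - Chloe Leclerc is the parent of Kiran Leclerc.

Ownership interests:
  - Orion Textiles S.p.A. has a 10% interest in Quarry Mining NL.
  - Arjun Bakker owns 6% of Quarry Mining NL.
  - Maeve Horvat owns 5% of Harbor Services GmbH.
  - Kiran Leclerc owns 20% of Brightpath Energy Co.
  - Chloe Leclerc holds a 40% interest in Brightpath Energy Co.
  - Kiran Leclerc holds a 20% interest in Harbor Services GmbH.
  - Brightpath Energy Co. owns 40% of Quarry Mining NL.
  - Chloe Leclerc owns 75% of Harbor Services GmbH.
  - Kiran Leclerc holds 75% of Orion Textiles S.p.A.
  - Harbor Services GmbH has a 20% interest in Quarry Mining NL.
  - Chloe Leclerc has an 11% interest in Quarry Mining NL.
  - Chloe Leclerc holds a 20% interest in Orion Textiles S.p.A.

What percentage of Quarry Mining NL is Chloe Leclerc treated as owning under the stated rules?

By parent–child attribution (R1), Chloe Leclerc is treated as also owning Kiran Leclerc's interest in Brightpath Energy Co, giving 40% + 20% = 60%.
By parent–child attribution (R1), Chloe Leclerc is treated as also owning Kiran Leclerc's interest in Orion Textiles S.p.A, giving 20% + 75% = 95%.
By parent–child attribution (R1), Chloe Leclerc is treated as also owning Kiran Leclerc's interest in Harbor Services GmbH, giving 75% + 20% = 95%.
Chain via Brightpath Energy Co. (R3): 60% × 40% = 24% of Quarry Mining NL.
Chain via Orion Textiles S.p.A. (R3): 95% × 10% = 9.5% of Quarry Mining NL.
Chain via Harbor Services GmbH (R3): 95% × 20% = 19% of Quarry Mining NL.
Direct interest in Quarry Mining NL: 11%.
Aggregating (R2): 24% + 9.5% + 19% + 11% = 63.5%.

63.5%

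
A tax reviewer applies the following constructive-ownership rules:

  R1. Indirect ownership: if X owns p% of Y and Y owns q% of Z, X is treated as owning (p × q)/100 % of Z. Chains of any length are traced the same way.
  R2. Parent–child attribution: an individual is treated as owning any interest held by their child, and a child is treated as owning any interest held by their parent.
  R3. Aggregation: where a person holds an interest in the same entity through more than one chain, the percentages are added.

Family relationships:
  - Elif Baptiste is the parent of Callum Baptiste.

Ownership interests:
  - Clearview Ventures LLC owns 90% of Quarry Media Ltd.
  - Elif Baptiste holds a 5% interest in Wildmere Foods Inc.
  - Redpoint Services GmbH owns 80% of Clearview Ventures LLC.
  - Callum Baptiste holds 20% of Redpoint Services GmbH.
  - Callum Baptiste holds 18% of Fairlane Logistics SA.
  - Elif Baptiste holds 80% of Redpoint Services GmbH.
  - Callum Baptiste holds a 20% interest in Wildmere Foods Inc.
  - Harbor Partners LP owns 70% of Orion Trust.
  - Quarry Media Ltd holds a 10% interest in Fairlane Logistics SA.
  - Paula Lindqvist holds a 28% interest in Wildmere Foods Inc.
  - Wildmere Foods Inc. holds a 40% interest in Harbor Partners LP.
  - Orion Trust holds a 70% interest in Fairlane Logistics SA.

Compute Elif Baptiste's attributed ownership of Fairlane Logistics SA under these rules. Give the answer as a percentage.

30.1%

By parent–child attribution (R2), Elif Baptiste is treated as also owning Callum Baptiste's interest in Wildmere Foods Inc, giving 5% + 20% = 25%.
By parent–child attribution (R2), Elif Baptiste is treated as also owning Callum Baptiste's interest in Redpoint Services GmbH, giving 80% + 20% = 100%.
By parent–child attribution (R2), Elif Baptiste is treated as owning Callum Baptiste's 18% interest in Fairlane Logistics SA.
Chain via Wildmere Foods Inc. → Harbor Partners LP → Orion Trust (R1): 25% × 40% × 70% × 70% = 4.9% of Fairlane Logistics SA.
Chain via Redpoint Services GmbH → Clearview Ventures LLC → Quarry Media Ltd (R1): 100% × 80% × 90% × 10% = 7.2% of Fairlane Logistics SA.
Direct interest in Fairlane Logistics SA: 18%.
Aggregating (R3): 4.9% + 7.2% + 18% = 30.1%.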